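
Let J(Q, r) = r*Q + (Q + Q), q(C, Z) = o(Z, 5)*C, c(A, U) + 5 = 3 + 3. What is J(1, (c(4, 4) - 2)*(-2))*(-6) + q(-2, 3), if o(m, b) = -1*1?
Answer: -22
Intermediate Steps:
c(A, U) = 1 (c(A, U) = -5 + (3 + 3) = -5 + 6 = 1)
o(m, b) = -1
q(C, Z) = -C
J(Q, r) = 2*Q + Q*r (J(Q, r) = Q*r + 2*Q = 2*Q + Q*r)
J(1, (c(4, 4) - 2)*(-2))*(-6) + q(-2, 3) = (1*(2 + (1 - 2)*(-2)))*(-6) - 1*(-2) = (1*(2 - 1*(-2)))*(-6) + 2 = (1*(2 + 2))*(-6) + 2 = (1*4)*(-6) + 2 = 4*(-6) + 2 = -24 + 2 = -22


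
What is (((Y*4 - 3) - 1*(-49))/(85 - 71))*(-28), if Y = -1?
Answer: -84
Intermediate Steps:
(((Y*4 - 3) - 1*(-49))/(85 - 71))*(-28) = (((-1*4 - 3) - 1*(-49))/(85 - 71))*(-28) = (((-4 - 3) + 49)/14)*(-28) = ((-7 + 49)*(1/14))*(-28) = (42*(1/14))*(-28) = 3*(-28) = -84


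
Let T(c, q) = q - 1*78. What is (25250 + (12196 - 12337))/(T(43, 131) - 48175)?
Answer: -25109/48122 ≈ -0.52178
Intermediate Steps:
T(c, q) = -78 + q (T(c, q) = q - 78 = -78 + q)
(25250 + (12196 - 12337))/(T(43, 131) - 48175) = (25250 + (12196 - 12337))/((-78 + 131) - 48175) = (25250 - 141)/(53 - 48175) = 25109/(-48122) = 25109*(-1/48122) = -25109/48122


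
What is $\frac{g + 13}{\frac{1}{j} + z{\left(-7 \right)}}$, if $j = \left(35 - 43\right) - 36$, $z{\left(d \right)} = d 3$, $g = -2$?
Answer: $- \frac{484}{925} \approx -0.52324$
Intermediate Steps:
$z{\left(d \right)} = 3 d$
$j = -44$ ($j = -8 - 36 = -44$)
$\frac{g + 13}{\frac{1}{j} + z{\left(-7 \right)}} = \frac{-2 + 13}{\frac{1}{-44} + 3 \left(-7\right)} = \frac{11}{- \frac{1}{44} - 21} = \frac{11}{- \frac{925}{44}} = 11 \left(- \frac{44}{925}\right) = - \frac{484}{925}$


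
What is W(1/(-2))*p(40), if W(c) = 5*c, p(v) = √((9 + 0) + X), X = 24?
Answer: -5*√33/2 ≈ -14.361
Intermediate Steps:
p(v) = √33 (p(v) = √((9 + 0) + 24) = √(9 + 24) = √33)
W(1/(-2))*p(40) = (5/(-2))*√33 = (5*(-½))*√33 = -5*√33/2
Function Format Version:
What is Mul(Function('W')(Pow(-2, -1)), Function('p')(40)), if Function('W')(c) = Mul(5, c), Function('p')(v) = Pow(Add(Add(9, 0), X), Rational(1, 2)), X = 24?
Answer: Mul(Rational(-5, 2), Pow(33, Rational(1, 2))) ≈ -14.361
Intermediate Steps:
Function('p')(v) = Pow(33, Rational(1, 2)) (Function('p')(v) = Pow(Add(Add(9, 0), 24), Rational(1, 2)) = Pow(Add(9, 24), Rational(1, 2)) = Pow(33, Rational(1, 2)))
Mul(Function('W')(Pow(-2, -1)), Function('p')(40)) = Mul(Mul(5, Pow(-2, -1)), Pow(33, Rational(1, 2))) = Mul(Mul(5, Rational(-1, 2)), Pow(33, Rational(1, 2))) = Mul(Rational(-5, 2), Pow(33, Rational(1, 2)))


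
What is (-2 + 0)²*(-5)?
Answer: -20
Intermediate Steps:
(-2 + 0)²*(-5) = (-2)²*(-5) = 4*(-5) = -20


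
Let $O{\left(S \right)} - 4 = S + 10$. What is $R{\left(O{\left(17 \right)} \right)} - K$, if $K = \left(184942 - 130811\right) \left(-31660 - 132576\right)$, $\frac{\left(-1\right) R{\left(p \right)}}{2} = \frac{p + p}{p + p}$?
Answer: $8890258914$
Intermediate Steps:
$O{\left(S \right)} = 14 + S$ ($O{\left(S \right)} = 4 + \left(S + 10\right) = 4 + \left(10 + S\right) = 14 + S$)
$R{\left(p \right)} = -2$ ($R{\left(p \right)} = - 2 \frac{p + p}{p + p} = - 2 \frac{2 p}{2 p} = - 2 \cdot 2 p \frac{1}{2 p} = \left(-2\right) 1 = -2$)
$K = -8890258916$ ($K = 54131 \left(-164236\right) = -8890258916$)
$R{\left(O{\left(17 \right)} \right)} - K = -2 - -8890258916 = -2 + 8890258916 = 8890258914$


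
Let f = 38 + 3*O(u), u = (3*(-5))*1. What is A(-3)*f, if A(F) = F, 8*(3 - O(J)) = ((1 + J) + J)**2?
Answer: 6441/8 ≈ 805.13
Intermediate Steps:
u = -15 (u = -15*1 = -15)
O(J) = 3 - (1 + 2*J)**2/8 (O(J) = 3 - ((1 + J) + J)**2/8 = 3 - (1 + 2*J)**2/8)
f = -2147/8 (f = 38 + 3*(3 - (1 + 2*(-15))**2/8) = 38 + 3*(3 - (1 - 30)**2/8) = 38 + 3*(3 - 1/8*(-29)**2) = 38 + 3*(3 - 1/8*841) = 38 + 3*(3 - 841/8) = 38 + 3*(-817/8) = 38 - 2451/8 = -2147/8 ≈ -268.38)
A(-3)*f = -3*(-2147/8) = 6441/8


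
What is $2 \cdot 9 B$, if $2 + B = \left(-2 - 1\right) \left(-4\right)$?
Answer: $180$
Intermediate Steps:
$B = 10$ ($B = -2 + \left(-2 - 1\right) \left(-4\right) = -2 - -12 = -2 + 12 = 10$)
$2 \cdot 9 B = 2 \cdot 9 \cdot 10 = 18 \cdot 10 = 180$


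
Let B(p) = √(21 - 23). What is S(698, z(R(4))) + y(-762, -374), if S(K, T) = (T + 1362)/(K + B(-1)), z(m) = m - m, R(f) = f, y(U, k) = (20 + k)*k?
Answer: 10750846042/81201 - 227*I*√2/81201 ≈ 1.324e+5 - 0.0039535*I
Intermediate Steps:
B(p) = I*√2 (B(p) = √(-2) = I*√2)
y(U, k) = k*(20 + k)
z(m) = 0
S(K, T) = (1362 + T)/(K + I*√2) (S(K, T) = (T + 1362)/(K + I*√2) = (1362 + T)/(K + I*√2))
S(698, z(R(4))) + y(-762, -374) = (1362 + 0)/(698 + I*√2) - 374*(20 - 374) = 1362/(698 + I*√2) - 374*(-354) = 1362/(698 + I*√2) + 132396 = 132396 + 1362/(698 + I*√2)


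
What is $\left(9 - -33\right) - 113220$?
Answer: $-113178$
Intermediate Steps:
$\left(9 - -33\right) - 113220 = \left(9 + 33\right) - 113220 = 42 - 113220 = -113178$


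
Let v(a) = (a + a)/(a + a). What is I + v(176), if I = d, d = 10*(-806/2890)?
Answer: -517/289 ≈ -1.7889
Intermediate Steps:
v(a) = 1 (v(a) = (2*a)/((2*a)) = (2*a)*(1/(2*a)) = 1)
d = -806/289 (d = 10*(-806*1/2890) = 10*(-403/1445) = -806/289 ≈ -2.7889)
I = -806/289 ≈ -2.7889
I + v(176) = -806/289 + 1 = -517/289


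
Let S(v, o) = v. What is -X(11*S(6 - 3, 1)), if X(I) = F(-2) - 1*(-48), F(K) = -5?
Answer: -43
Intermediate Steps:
X(I) = 43 (X(I) = -5 - 1*(-48) = -5 + 48 = 43)
-X(11*S(6 - 3, 1)) = -1*43 = -43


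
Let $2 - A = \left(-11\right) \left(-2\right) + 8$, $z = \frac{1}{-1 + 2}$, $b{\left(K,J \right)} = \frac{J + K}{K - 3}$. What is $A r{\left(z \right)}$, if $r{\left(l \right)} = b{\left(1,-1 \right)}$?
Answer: $0$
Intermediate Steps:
$b{\left(K,J \right)} = \frac{J + K}{-3 + K}$
$z = 1$ ($z = 1^{-1} = 1$)
$r{\left(l \right)} = 0$ ($r{\left(l \right)} = \frac{-1 + 1}{-3 + 1} = \frac{1}{-2} \cdot 0 = \left(- \frac{1}{2}\right) 0 = 0$)
$A = -28$ ($A = 2 - \left(\left(-11\right) \left(-2\right) + 8\right) = 2 - \left(22 + 8\right) = 2 - 30 = -28$)
$A r{\left(z \right)} = \left(-28\right) 0 = 0$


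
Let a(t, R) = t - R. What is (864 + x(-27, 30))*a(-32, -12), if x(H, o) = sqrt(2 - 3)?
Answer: -17280 - 20*I ≈ -17280.0 - 20.0*I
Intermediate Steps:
x(H, o) = I (x(H, o) = sqrt(-1) = I)
(864 + x(-27, 30))*a(-32, -12) = (864 + I)*(-32 - 1*(-12)) = (864 + I)*(-32 + 12) = (864 + I)*(-20) = -17280 - 20*I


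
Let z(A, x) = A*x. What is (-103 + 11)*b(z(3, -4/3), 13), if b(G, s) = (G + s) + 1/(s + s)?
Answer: -10810/13 ≈ -831.54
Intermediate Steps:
b(G, s) = G + s + 1/(2*s) (b(G, s) = (G + s) + 1/(2*s) = G + s + 1/(2*s))
(-103 + 11)*b(z(3, -4/3), 13) = (-103 + 11)*(3*(-4/3) + 13 + (1/2)/13) = -92*(3*(-4*1/3) + 13 + (1/2)*(1/13)) = -92*(3*(-4/3) + 13 + 1/26) = -92*(-4 + 13 + 1/26) = -92*235/26 = -10810/13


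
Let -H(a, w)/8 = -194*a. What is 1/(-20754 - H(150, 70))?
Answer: -1/253554 ≈ -3.9439e-6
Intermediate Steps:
H(a, w) = 1552*a (H(a, w) = -(-1552)*a = 1552*a)
1/(-20754 - H(150, 70)) = 1/(-20754 - 1552*150) = 1/(-20754 - 1*232800) = 1/(-20754 - 232800) = 1/(-253554) = -1/253554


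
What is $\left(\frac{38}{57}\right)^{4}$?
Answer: $\frac{16}{81} \approx 0.19753$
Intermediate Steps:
$\left(\frac{38}{57}\right)^{4} = \left(38 \cdot \frac{1}{57}\right)^{4} = \left(\frac{2}{3}\right)^{4} = \frac{16}{81}$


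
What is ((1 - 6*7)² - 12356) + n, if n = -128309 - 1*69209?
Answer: -208193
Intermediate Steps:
n = -197518 (n = -128309 - 69209 = -197518)
((1 - 6*7)² - 12356) + n = ((1 - 6*7)² - 12356) - 197518 = ((1 - 42)² - 12356) - 197518 = ((-41)² - 12356) - 197518 = (1681 - 12356) - 197518 = -10675 - 197518 = -208193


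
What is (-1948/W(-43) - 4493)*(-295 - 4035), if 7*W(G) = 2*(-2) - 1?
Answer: 7645914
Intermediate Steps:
W(G) = -5/7 (W(G) = (2*(-2) - 1)/7 = (-4 - 1)/7 = (⅐)*(-5) = -5/7)
(-1948/W(-43) - 4493)*(-295 - 4035) = (-1948/(-5/7) - 4493)*(-295 - 4035) = (-1948*(-7/5) - 4493)*(-4330) = (13636/5 - 4493)*(-4330) = -8829/5*(-4330) = 7645914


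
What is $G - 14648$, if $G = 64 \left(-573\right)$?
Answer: $-51320$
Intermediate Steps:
$G = -36672$
$G - 14648 = -36672 - 14648 = -51320$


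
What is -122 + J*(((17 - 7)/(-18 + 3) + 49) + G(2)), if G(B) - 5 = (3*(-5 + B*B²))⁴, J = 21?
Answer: 138779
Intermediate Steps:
G(B) = 5 + (-15 + 3*B³)⁴ (G(B) = 5 + (3*(-5 + B*B²))⁴ = 5 + (3*(-5 + B³))⁴ = 5 + (-15 + 3*B³)⁴)
-122 + J*(((17 - 7)/(-18 + 3) + 49) + G(2)) = -122 + 21*(((17 - 7)/(-18 + 3) + 49) + (5 + 81*(-5 + 2³)⁴)) = -122 + 21*((10/(-15) + 49) + (5 + 81*(-5 + 8)⁴)) = -122 + 21*((10*(-1/15) + 49) + (5 + 81*3⁴)) = -122 + 21*((-⅔ + 49) + (5 + 81*81)) = -122 + 21*(145/3 + (5 + 6561)) = -122 + 21*(145/3 + 6566) = -122 + 21*(19843/3) = -122 + 138901 = 138779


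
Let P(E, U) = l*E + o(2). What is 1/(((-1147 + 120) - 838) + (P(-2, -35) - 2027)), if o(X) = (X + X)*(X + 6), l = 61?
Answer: -1/3982 ≈ -0.00025113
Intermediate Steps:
o(X) = 2*X*(6 + X) (o(X) = (2*X)*(6 + X) = 2*X*(6 + X))
P(E, U) = 32 + 61*E (P(E, U) = 61*E + 2*2*(6 + 2) = 61*E + 2*2*8 = 61*E + 32 = 32 + 61*E)
1/(((-1147 + 120) - 838) + (P(-2, -35) - 2027)) = 1/(((-1147 + 120) - 838) + ((32 + 61*(-2)) - 2027)) = 1/((-1027 - 838) + ((32 - 122) - 2027)) = 1/(-1865 + (-90 - 2027)) = 1/(-1865 - 2117) = 1/(-3982) = -1/3982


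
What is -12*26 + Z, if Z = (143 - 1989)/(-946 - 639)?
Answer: -492674/1585 ≈ -310.84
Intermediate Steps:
Z = 1846/1585 (Z = -1846/(-1585) = -1846*(-1/1585) = 1846/1585 ≈ 1.1647)
-12*26 + Z = -12*26 + 1846/1585 = -312 + 1846/1585 = -492674/1585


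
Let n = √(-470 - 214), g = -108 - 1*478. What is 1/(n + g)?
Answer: -293/172040 - 3*I*√19/172040 ≈ -0.0017031 - 7.601e-5*I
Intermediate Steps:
g = -586 (g = -108 - 478 = -586)
n = 6*I*√19 (n = √(-684) = 6*I*√19 ≈ 26.153*I)
1/(n + g) = 1/(6*I*√19 - 586) = 1/(-586 + 6*I*√19)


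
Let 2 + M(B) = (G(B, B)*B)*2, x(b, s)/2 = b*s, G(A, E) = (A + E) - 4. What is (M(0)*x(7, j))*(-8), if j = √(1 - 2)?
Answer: 224*I ≈ 224.0*I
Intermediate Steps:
G(A, E) = -4 + A + E
j = I (j = √(-1) = I ≈ 1.0*I)
x(b, s) = 2*b*s (x(b, s) = 2*(b*s) = 2*b*s)
M(B) = -2 + 2*B*(-4 + 2*B) (M(B) = -2 + ((-4 + B + B)*B)*2 = -2 + ((-4 + 2*B)*B)*2 = -2 + (B*(-4 + 2*B))*2 = -2 + 2*B*(-4 + 2*B))
(M(0)*x(7, j))*(-8) = ((-2 + 4*0*(-2 + 0))*(2*7*I))*(-8) = ((-2 + 4*0*(-2))*(14*I))*(-8) = ((-2 + 0)*(14*I))*(-8) = -28*I*(-8) = 224*I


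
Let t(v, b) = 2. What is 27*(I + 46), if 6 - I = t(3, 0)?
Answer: 1350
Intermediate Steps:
I = 4 (I = 6 - 1*2 = 6 - 2 = 4)
27*(I + 46) = 27*(4 + 46) = 27*50 = 1350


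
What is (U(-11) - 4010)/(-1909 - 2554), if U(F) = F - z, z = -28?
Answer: 3993/4463 ≈ 0.89469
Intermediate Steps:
U(F) = 28 + F (U(F) = F - 1*(-28) = F + 28 = 28 + F)
(U(-11) - 4010)/(-1909 - 2554) = ((28 - 11) - 4010)/(-1909 - 2554) = (17 - 4010)/(-4463) = -3993*(-1/4463) = 3993/4463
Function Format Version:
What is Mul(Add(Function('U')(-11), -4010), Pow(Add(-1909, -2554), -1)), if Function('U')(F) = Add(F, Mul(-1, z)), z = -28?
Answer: Rational(3993, 4463) ≈ 0.89469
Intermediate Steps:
Function('U')(F) = Add(28, F) (Function('U')(F) = Add(F, Mul(-1, -28)) = Add(F, 28) = Add(28, F))
Mul(Add(Function('U')(-11), -4010), Pow(Add(-1909, -2554), -1)) = Mul(Add(Add(28, -11), -4010), Pow(Add(-1909, -2554), -1)) = Mul(Add(17, -4010), Pow(-4463, -1)) = Mul(-3993, Rational(-1, 4463)) = Rational(3993, 4463)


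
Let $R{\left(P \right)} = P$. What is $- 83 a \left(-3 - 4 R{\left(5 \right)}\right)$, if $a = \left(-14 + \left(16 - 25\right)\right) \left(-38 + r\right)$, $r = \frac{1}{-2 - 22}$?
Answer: $\frac{40087091}{24} \approx 1.6703 \cdot 10^{6}$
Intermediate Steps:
$r = - \frac{1}{24}$ ($r = \frac{1}{-24} = - \frac{1}{24} \approx -0.041667$)
$a = \frac{20999}{24}$ ($a = \left(-14 + \left(16 - 25\right)\right) \left(-38 - \frac{1}{24}\right) = \left(-14 - 9\right) \left(- \frac{913}{24}\right) = \left(-23\right) \left(- \frac{913}{24}\right) = \frac{20999}{24} \approx 874.96$)
$- 83 a \left(-3 - 4 R{\left(5 \right)}\right) = \left(-83\right) \frac{20999}{24} \left(-3 - 20\right) = - \frac{1742917 \left(-3 - 20\right)}{24} = \left(- \frac{1742917}{24}\right) \left(-23\right) = \frac{40087091}{24}$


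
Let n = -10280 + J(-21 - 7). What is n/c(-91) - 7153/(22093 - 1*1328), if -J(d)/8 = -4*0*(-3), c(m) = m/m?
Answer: -213471353/20765 ≈ -10280.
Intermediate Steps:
c(m) = 1
J(d) = 0 (J(d) = -8*(-4*0)*(-3) = -0*(-3) = -8*0 = 0)
n = -10280 (n = -10280 + 0 = -10280)
n/c(-91) - 7153/(22093 - 1*1328) = -10280/1 - 7153/(22093 - 1*1328) = -10280*1 - 7153/(22093 - 1328) = -10280 - 7153/20765 = -213471353/20765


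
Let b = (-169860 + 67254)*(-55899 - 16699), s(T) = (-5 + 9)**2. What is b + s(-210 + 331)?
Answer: 7448990404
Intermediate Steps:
s(T) = 16 (s(T) = 4**2 = 16)
b = 7448990388 (b = -102606*(-72598) = 7448990388)
b + s(-210 + 331) = 7448990388 + 16 = 7448990404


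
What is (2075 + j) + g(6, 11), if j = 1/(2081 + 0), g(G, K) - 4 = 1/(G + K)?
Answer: 73550881/35377 ≈ 2079.1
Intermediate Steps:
g(G, K) = 4 + 1/(G + K)
j = 1/2081 ≈ 0.00048054
(2075 + j) + g(6, 11) = (2075 + 1/2081) + (1 + 4*6 + 4*11)/(6 + 11) = 4318076/2081 + (1 + 24 + 44)/17 = 4318076/2081 + (1/17)*69 = 4318076/2081 + 69/17 = 73550881/35377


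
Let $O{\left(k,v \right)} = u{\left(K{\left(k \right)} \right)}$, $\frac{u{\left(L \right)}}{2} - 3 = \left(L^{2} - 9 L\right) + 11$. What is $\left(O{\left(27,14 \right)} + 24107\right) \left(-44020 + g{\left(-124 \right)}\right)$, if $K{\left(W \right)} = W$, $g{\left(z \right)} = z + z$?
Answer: $-1111436676$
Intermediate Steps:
$g{\left(z \right)} = 2 z$
$u{\left(L \right)} = 28 - 18 L + 2 L^{2}$ ($u{\left(L \right)} = 6 + 2 \left(\left(L^{2} - 9 L\right) + 11\right) = 6 + 2 \left(11 + L^{2} - 9 L\right) = 6 + \left(22 - 18 L + 2 L^{2}\right) = 28 - 18 L + 2 L^{2}$)
$O{\left(k,v \right)} = 28 - 18 k + 2 k^{2}$
$\left(O{\left(27,14 \right)} + 24107\right) \left(-44020 + g{\left(-124 \right)}\right) = \left(\left(28 - 486 + 2 \cdot 27^{2}\right) + 24107\right) \left(-44020 + 2 \left(-124\right)\right) = \left(\left(28 - 486 + 2 \cdot 729\right) + 24107\right) \left(-44020 - 248\right) = \left(\left(28 - 486 + 1458\right) + 24107\right) \left(-44268\right) = \left(1000 + 24107\right) \left(-44268\right) = 25107 \left(-44268\right) = -1111436676$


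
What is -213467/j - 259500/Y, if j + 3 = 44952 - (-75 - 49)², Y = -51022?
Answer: -1608659887/754436803 ≈ -2.1323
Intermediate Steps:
j = 29573 (j = -3 + (44952 - (-75 - 49)²) = -3 + (44952 - 1*(-124)²) = -3 + (44952 - 1*15376) = -3 + (44952 - 15376) = -3 + 29576 = 29573)
-213467/j - 259500/Y = -213467/29573 - 259500/(-51022) = -213467*1/29573 - 259500*(-1/51022) = -213467/29573 + 129750/25511 = -1608659887/754436803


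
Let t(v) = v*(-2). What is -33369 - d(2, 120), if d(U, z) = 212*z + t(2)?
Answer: -58805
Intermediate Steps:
t(v) = -2*v
d(U, z) = -4 + 212*z (d(U, z) = 212*z - 2*2 = 212*z - 4 = -4 + 212*z)
-33369 - d(2, 120) = -33369 - (-4 + 212*120) = -33369 - (-4 + 25440) = -33369 - 1*25436 = -33369 - 25436 = -58805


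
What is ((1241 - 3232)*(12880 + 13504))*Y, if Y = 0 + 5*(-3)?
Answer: 787958160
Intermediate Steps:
Y = -15 (Y = 0 - 15 = -15)
((1241 - 3232)*(12880 + 13504))*Y = ((1241 - 3232)*(12880 + 13504))*(-15) = -1991*26384*(-15) = -52530544*(-15) = 787958160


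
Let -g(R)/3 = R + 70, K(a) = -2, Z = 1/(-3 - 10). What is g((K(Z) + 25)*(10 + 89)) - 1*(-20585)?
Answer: 13544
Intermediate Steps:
Z = -1/13 (Z = 1/(-13) = -1/13 ≈ -0.076923)
g(R) = -210 - 3*R (g(R) = -3*(R + 70) = -3*(70 + R) = -210 - 3*R)
g((K(Z) + 25)*(10 + 89)) - 1*(-20585) = (-210 - 3*(-2 + 25)*(10 + 89)) - 1*(-20585) = (-210 - 69*99) + 20585 = (-210 - 3*2277) + 20585 = (-210 - 6831) + 20585 = -7041 + 20585 = 13544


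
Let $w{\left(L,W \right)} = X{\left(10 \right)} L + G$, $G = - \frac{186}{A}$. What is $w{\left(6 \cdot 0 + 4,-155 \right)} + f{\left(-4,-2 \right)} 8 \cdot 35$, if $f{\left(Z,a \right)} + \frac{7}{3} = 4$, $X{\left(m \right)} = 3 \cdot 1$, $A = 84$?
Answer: $\frac{20011}{42} \approx 476.45$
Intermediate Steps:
$X{\left(m \right)} = 3$
$f{\left(Z,a \right)} = \frac{5}{3}$ ($f{\left(Z,a \right)} = - \frac{7}{3} + 4 = \frac{5}{3}$)
$G = - \frac{31}{14}$ ($G = - \frac{186}{84} = \left(-186\right) \frac{1}{84} = - \frac{31}{14} \approx -2.2143$)
$w{\left(L,W \right)} = - \frac{31}{14} + 3 L$ ($w{\left(L,W \right)} = 3 L - \frac{31}{14} = - \frac{31}{14} + 3 L$)
$w{\left(6 \cdot 0 + 4,-155 \right)} + f{\left(-4,-2 \right)} 8 \cdot 35 = \left(- \frac{31}{14} + 3 \left(6 \cdot 0 + 4\right)\right) + \frac{5}{3} \cdot 8 \cdot 35 = \left(- \frac{31}{14} + 3 \left(0 + 4\right)\right) + \frac{40}{3} \cdot 35 = \left(- \frac{31}{14} + 3 \cdot 4\right) + \frac{1400}{3} = \left(- \frac{31}{14} + 12\right) + \frac{1400}{3} = \frac{137}{14} + \frac{1400}{3} = \frac{20011}{42}$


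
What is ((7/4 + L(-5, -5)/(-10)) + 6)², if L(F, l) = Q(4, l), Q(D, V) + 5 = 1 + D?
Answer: 961/16 ≈ 60.063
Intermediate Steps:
Q(D, V) = -4 + D (Q(D, V) = -5 + (1 + D) = -4 + D)
L(F, l) = 0 (L(F, l) = -4 + 4 = 0)
((7/4 + L(-5, -5)/(-10)) + 6)² = ((7/4 + 0/(-10)) + 6)² = ((7*(¼) + 0*(-⅒)) + 6)² = ((7/4 + 0) + 6)² = (7/4 + 6)² = (31/4)² = 961/16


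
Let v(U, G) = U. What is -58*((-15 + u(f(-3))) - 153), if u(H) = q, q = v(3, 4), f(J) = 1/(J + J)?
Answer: 9570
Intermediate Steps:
f(J) = 1/(2*J)
q = 3
u(H) = 3
-58*((-15 + u(f(-3))) - 153) = -58*((-15 + 3) - 153) = -58*(-12 - 153) = -58*(-165) = 9570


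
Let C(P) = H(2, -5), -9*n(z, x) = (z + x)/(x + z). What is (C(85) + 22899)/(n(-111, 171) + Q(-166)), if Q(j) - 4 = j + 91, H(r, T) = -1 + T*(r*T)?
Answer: -51633/160 ≈ -322.71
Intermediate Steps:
n(z, x) = -⅑ (n(z, x) = -(z + x)/(9*(x + z)) = -(x + z)/(9*(x + z)) = -⅑*1 = -⅑)
H(r, T) = -1 + r*T² (H(r, T) = -1 + T*(T*r) = -1 + r*T²)
Q(j) = 95 + j (Q(j) = 4 + (j + 91) = 4 + (91 + j) = 95 + j)
C(P) = 49 (C(P) = -1 + 2*(-5)² = -1 + 2*25 = -1 + 50 = 49)
(C(85) + 22899)/(n(-111, 171) + Q(-166)) = (49 + 22899)/(-⅑ + (95 - 166)) = 22948/(-⅑ - 71) = 22948/(-640/9) = 22948*(-9/640) = -51633/160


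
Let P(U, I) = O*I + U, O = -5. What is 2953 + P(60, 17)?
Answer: 2928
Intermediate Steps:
P(U, I) = U - 5*I (P(U, I) = -5*I + U = U - 5*I)
2953 + P(60, 17) = 2953 + (60 - 5*17) = 2953 + (60 - 85) = 2953 - 25 = 2928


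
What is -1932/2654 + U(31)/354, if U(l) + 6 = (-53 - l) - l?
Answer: -502531/469758 ≈ -1.0698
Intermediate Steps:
U(l) = -59 - 2*l (U(l) = -6 + ((-53 - l) - l) = -6 + (-53 - 2*l) = -59 - 2*l)
-1932/2654 + U(31)/354 = -1932/2654 + (-59 - 2*31)/354 = -1932*1/2654 + (-59 - 62)*(1/354) = -966/1327 - 121*1/354 = -966/1327 - 121/354 = -502531/469758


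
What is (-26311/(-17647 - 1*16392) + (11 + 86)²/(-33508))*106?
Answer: 29751869961/570289406 ≈ 52.170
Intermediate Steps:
(-26311/(-17647 - 1*16392) + (11 + 86)²/(-33508))*106 = (-26311/(-17647 - 16392) + 97²*(-1/33508))*106 = (-26311/(-34039) + 9409*(-1/33508))*106 = (-26311*(-1/34039) - 9409/33508)*106 = (26311/34039 - 9409/33508)*106 = (561356037/1140578812)*106 = 29751869961/570289406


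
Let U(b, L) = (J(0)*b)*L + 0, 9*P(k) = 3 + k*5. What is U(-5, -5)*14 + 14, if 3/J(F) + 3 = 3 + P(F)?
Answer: 3164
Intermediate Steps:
P(k) = ⅓ + 5*k/9 (P(k) = (3 + k*5)/9 = (3 + 5*k)/9 = ⅓ + 5*k/9)
J(F) = 3/(⅓ + 5*F/9) (J(F) = 3/(-3 + (3 + (⅓ + 5*F/9))) = 3/(-3 + (10/3 + 5*F/9)) = 3/(⅓ + 5*F/9))
U(b, L) = 9*L*b (U(b, L) = ((27/(3 + 5*0))*b)*L + 0 = ((27/(3 + 0))*b)*L + 0 = ((27/3)*b)*L + 0 = ((27*(⅓))*b)*L + 0 = (9*b)*L + 0 = 9*L*b + 0 = 9*L*b)
U(-5, -5)*14 + 14 = (9*(-5)*(-5))*14 + 14 = 225*14 + 14 = 3150 + 14 = 3164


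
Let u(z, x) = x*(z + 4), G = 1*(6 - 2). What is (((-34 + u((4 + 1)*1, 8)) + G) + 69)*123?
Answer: 13653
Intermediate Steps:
G = 4 (G = 1*4 = 4)
u(z, x) = x*(4 + z)
(((-34 + u((4 + 1)*1, 8)) + G) + 69)*123 = (((-34 + 8*(4 + (4 + 1)*1)) + 4) + 69)*123 = (((-34 + 8*(4 + 5*1)) + 4) + 69)*123 = (((-34 + 8*(4 + 5)) + 4) + 69)*123 = (((-34 + 8*9) + 4) + 69)*123 = (((-34 + 72) + 4) + 69)*123 = ((38 + 4) + 69)*123 = (42 + 69)*123 = 111*123 = 13653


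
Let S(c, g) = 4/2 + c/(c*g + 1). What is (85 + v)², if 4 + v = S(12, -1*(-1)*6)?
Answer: 36857041/5329 ≈ 6916.3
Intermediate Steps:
S(c, g) = 2 + c/(1 + c*g) (S(c, g) = 4*(½) + c/(1 + c*g) = 2 + c/(1 + c*g))
v = -134/73 (v = -4 + (2 + 12 + 2*12*(-1*(-1)*6))/(1 + 12*(-1*(-1)*6)) = -4 + (2 + 12 + 2*12*(1*6))/(1 + 12*(1*6)) = -4 + (2 + 12 + 2*12*6)/(1 + 12*6) = -4 + (2 + 12 + 144)/(1 + 72) = -4 + 158/73 = -134/73 ≈ -1.8356)
(85 + v)² = (85 - 134/73)² = (6071/73)² = 36857041/5329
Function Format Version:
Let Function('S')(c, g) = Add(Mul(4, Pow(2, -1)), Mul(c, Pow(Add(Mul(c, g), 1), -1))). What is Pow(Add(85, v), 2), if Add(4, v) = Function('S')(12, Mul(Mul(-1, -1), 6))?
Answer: Rational(36857041, 5329) ≈ 6916.3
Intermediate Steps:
Function('S')(c, g) = Add(2, Mul(c, Pow(Add(1, Mul(c, g)), -1))) (Function('S')(c, g) = Add(Mul(4, Rational(1, 2)), Mul(c, Pow(Add(1, Mul(c, g)), -1))) = Add(2, Mul(c, Pow(Add(1, Mul(c, g)), -1))))
v = Rational(-134, 73) (v = Add(-4, Mul(Pow(Add(1, Mul(12, Mul(Mul(-1, -1), 6))), -1), Add(2, 12, Mul(2, 12, Mul(Mul(-1, -1), 6))))) = Add(-4, Mul(Pow(Add(1, Mul(12, Mul(1, 6))), -1), Add(2, 12, Mul(2, 12, Mul(1, 6))))) = Add(-4, Mul(Pow(Add(1, Mul(12, 6)), -1), Add(2, 12, Mul(2, 12, 6)))) = Add(-4, Mul(Pow(Add(1, 72), -1), Add(2, 12, 144))) = Add(-4, Mul(Pow(73, -1), 158)) = Add(-4, Mul(Rational(1, 73), 158)) = Add(-4, Rational(158, 73)) = Rational(-134, 73) ≈ -1.8356)
Pow(Add(85, v), 2) = Pow(Add(85, Rational(-134, 73)), 2) = Pow(Rational(6071, 73), 2) = Rational(36857041, 5329)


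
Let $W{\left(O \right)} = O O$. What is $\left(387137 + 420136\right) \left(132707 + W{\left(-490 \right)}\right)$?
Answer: $300957025311$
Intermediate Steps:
$W{\left(O \right)} = O^{2}$
$\left(387137 + 420136\right) \left(132707 + W{\left(-490 \right)}\right) = \left(387137 + 420136\right) \left(132707 + \left(-490\right)^{2}\right) = 807273 \left(132707 + 240100\right) = 807273 \cdot 372807 = 300957025311$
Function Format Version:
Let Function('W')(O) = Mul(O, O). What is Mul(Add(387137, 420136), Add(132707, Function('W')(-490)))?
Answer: 300957025311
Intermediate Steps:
Function('W')(O) = Pow(O, 2)
Mul(Add(387137, 420136), Add(132707, Function('W')(-490))) = Mul(Add(387137, 420136), Add(132707, Pow(-490, 2))) = Mul(807273, Add(132707, 240100)) = Mul(807273, 372807) = 300957025311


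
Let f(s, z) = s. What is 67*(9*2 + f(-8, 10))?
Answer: 670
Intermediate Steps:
67*(9*2 + f(-8, 10)) = 67*(9*2 - 8) = 67*(18 - 8) = 67*10 = 670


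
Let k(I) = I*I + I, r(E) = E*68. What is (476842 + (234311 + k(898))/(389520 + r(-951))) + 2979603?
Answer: 1122834112753/324852 ≈ 3.4564e+6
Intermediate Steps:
r(E) = 68*E
k(I) = I + I² (k(I) = I² + I = I + I²)
(476842 + (234311 + k(898))/(389520 + r(-951))) + 2979603 = (476842 + (234311 + 898*(1 + 898))/(389520 + 68*(-951))) + 2979603 = (476842 + (234311 + 898*899)/(389520 - 64668)) + 2979603 = (476842 + (234311 + 807302)/324852) + 2979603 = (476842 + 1041613*(1/324852)) + 2979603 = (476842 + 1041613/324852) + 2979603 = 154904118997/324852 + 2979603 = 1122834112753/324852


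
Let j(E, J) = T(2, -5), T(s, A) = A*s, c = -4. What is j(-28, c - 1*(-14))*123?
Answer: -1230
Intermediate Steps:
j(E, J) = -10 (j(E, J) = -5*2 = -10)
j(-28, c - 1*(-14))*123 = -10*123 = -1230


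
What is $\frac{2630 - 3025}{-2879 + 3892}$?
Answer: $- \frac{395}{1013} \approx -0.38993$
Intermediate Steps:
$\frac{2630 - 3025}{-2879 + 3892} = - \frac{395}{1013}$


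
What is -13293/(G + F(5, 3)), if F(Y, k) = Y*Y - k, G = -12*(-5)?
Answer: -13293/82 ≈ -162.11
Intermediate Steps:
G = 60
F(Y, k) = Y**2 - k
-13293/(G + F(5, 3)) = -13293/(60 + (5**2 - 1*3)) = -13293/(60 + (25 - 3)) = -13293/(60 + 22) = -13293/82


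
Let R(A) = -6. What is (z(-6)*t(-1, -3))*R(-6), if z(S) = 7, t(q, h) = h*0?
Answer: 0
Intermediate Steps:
t(q, h) = 0
(z(-6)*t(-1, -3))*R(-6) = (7*0)*(-6) = 0*(-6) = 0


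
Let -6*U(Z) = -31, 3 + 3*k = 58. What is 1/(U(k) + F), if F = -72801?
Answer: -6/436775 ≈ -1.3737e-5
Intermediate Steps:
k = 55/3 (k = -1 + (⅓)*58 = -1 + 58/3 = 55/3 ≈ 18.333)
U(Z) = 31/6 (U(Z) = -⅙*(-31) = 31/6)
1/(U(k) + F) = 1/(31/6 - 72801) = 1/(-436775/6) = -6/436775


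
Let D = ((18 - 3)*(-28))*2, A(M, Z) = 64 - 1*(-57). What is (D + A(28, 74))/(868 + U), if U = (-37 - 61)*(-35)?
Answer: -719/4298 ≈ -0.16729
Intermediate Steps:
U = 3430 (U = -98*(-35) = 3430)
A(M, Z) = 121 (A(M, Z) = 64 + 57 = 121)
D = -840 (D = (15*(-28))*2 = -420*2 = -840)
(D + A(28, 74))/(868 + U) = (-840 + 121)/(868 + 3430) = -719/4298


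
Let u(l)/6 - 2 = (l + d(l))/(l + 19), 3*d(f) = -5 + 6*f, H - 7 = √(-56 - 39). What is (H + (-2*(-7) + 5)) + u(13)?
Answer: 45 + I*√95 ≈ 45.0 + 9.7468*I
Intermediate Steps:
H = 7 + I*√95 (H = 7 + √(-56 - 39) = 7 + √(-95) = 7 + I*√95 ≈ 7.0 + 9.7468*I)
d(f) = -5/3 + 2*f (d(f) = (-5 + 6*f)/3 = -5/3 + 2*f)
u(l) = 12 + 6*(-5/3 + 3*l)/(19 + l) (u(l) = 12 + 6*((l + (-5/3 + 2*l))/(l + 19)) = 12 + 6*((-5/3 + 3*l)/(19 + l)) = 12 + 6*(-5/3 + 3*l)/(19 + l))
(H + (-2*(-7) + 5)) + u(13) = ((7 + I*√95) + (-2*(-7) + 5)) + 2*(109 + 15*13)/(19 + 13) = ((7 + I*√95) + (14 + 5)) + 2*(109 + 195)/32 = ((7 + I*√95) + 19) + 2*(1/32)*304 = (26 + I*√95) + 19 = 45 + I*√95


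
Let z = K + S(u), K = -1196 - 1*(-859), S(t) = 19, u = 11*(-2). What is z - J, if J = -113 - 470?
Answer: 265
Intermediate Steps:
u = -22
K = -337 (K = -1196 + 859 = -337)
J = -583
z = -318 (z = -337 + 19 = -318)
z - J = -318 - 1*(-583) = -318 + 583 = 265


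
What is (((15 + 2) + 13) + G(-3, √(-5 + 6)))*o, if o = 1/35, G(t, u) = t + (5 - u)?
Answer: 31/35 ≈ 0.88571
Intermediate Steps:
G(t, u) = 5 + t - u
o = 1/35 (o = 1*(1/35) = 1/35 ≈ 0.028571)
(((15 + 2) + 13) + G(-3, √(-5 + 6)))*o = (((15 + 2) + 13) + (5 - 3 - √(-5 + 6)))*(1/35) = ((17 + 13) + (5 - 3 - √1))*(1/35) = (30 + (5 - 3 - 1*1))*(1/35) = (30 + (5 - 3 - 1))*(1/35) = (30 + 1)*(1/35) = 31*(1/35) = 31/35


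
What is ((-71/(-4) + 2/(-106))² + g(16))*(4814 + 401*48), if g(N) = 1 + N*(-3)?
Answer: 2728020851/424 ≈ 6.4340e+6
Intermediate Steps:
g(N) = 1 - 3*N
((-71/(-4) + 2/(-106))² + g(16))*(4814 + 401*48) = ((-71/(-4) + 2/(-106))² + (1 - 3*16))*(4814 + 401*48) = ((-71*(-¼) + 2*(-1/106))² + (1 - 48))*(4814 + 19248) = ((71/4 - 1/53)² - 47)*24062 = ((3759/212)² - 47)*24062 = (14130081/44944 - 47)*24062 = (12017713/44944)*24062 = 2728020851/424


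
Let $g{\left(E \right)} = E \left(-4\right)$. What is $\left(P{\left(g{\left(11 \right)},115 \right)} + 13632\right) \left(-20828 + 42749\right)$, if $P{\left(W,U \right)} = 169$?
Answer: $302531721$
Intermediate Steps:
$g{\left(E \right)} = - 4 E$
$\left(P{\left(g{\left(11 \right)},115 \right)} + 13632\right) \left(-20828 + 42749\right) = \left(169 + 13632\right) \left(-20828 + 42749\right) = 13801 \cdot 21921 = 302531721$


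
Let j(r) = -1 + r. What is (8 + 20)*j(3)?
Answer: 56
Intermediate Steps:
(8 + 20)*j(3) = (8 + 20)*(-1 + 3) = 28*2 = 56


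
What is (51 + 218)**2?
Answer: 72361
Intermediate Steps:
(51 + 218)**2 = 269**2 = 72361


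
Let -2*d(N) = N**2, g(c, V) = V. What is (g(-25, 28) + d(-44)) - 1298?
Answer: -2238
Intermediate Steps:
d(N) = -N**2/2
(g(-25, 28) + d(-44)) - 1298 = (28 - 1/2*(-44)**2) - 1298 = (28 - 1/2*1936) - 1298 = (28 - 968) - 1298 = -940 - 1298 = -2238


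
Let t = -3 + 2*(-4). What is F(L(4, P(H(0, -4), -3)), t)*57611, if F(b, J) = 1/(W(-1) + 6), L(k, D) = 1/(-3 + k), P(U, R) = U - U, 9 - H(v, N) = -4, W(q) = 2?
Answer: 57611/8 ≈ 7201.4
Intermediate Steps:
H(v, N) = 13 (H(v, N) = 9 - 1*(-4) = 9 + 4 = 13)
P(U, R) = 0
t = -11 (t = -3 - 8 = -11)
F(b, J) = ⅛ (F(b, J) = 1/(2 + 6) = 1/8 = ⅛)
F(L(4, P(H(0, -4), -3)), t)*57611 = (⅛)*57611 = 57611/8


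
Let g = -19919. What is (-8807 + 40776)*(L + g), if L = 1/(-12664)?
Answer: -8064315063273/12664 ≈ -6.3679e+8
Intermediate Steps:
L = -1/12664 ≈ -7.8964e-5
(-8807 + 40776)*(L + g) = (-8807 + 40776)*(-1/12664 - 19919) = 31969*(-252254217/12664) = -8064315063273/12664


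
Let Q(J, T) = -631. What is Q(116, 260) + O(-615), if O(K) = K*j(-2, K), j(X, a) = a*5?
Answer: 1890494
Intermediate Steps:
j(X, a) = 5*a
O(K) = 5*K² (O(K) = K*(5*K) = 5*K²)
Q(116, 260) + O(-615) = -631 + 5*(-615)² = -631 + 5*378225 = -631 + 1891125 = 1890494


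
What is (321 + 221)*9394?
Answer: 5091548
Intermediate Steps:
(321 + 221)*9394 = 542*9394 = 5091548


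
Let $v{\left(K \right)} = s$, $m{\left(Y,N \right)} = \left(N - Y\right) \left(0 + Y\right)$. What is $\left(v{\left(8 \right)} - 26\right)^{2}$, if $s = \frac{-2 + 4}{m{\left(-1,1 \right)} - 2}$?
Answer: $\frac{2809}{4} \approx 702.25$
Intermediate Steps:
$m{\left(Y,N \right)} = Y \left(N - Y\right)$ ($m{\left(Y,N \right)} = \left(N - Y\right) Y = Y \left(N - Y\right)$)
$s = - \frac{1}{2}$ ($s = \frac{-2 + 4}{- (1 - -1) - 2} = \frac{2}{- (1 + 1) - 2} = \frac{2}{\left(-1\right) 2 - 2} = \frac{2}{-2 - 2} = \frac{2}{-4} = 2 \left(- \frac{1}{4}\right) = - \frac{1}{2} \approx -0.5$)
$v{\left(K \right)} = - \frac{1}{2}$
$\left(v{\left(8 \right)} - 26\right)^{2} = \left(- \frac{1}{2} - 26\right)^{2} = \left(- \frac{53}{2}\right)^{2} = \frac{2809}{4}$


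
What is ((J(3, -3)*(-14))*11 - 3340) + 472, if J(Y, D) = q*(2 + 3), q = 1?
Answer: -3638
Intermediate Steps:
J(Y, D) = 5 (J(Y, D) = 1*(2 + 3) = 1*5 = 5)
((J(3, -3)*(-14))*11 - 3340) + 472 = ((5*(-14))*11 - 3340) + 472 = (-70*11 - 3340) + 472 = (-770 - 3340) + 472 = -4110 + 472 = -3638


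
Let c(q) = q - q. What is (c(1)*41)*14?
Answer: 0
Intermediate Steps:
c(q) = 0
(c(1)*41)*14 = (0*41)*14 = 0*14 = 0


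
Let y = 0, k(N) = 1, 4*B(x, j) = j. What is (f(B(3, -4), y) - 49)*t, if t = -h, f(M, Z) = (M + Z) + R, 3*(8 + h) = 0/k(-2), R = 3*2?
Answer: -352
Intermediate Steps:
R = 6
B(x, j) = j/4
h = -8 (h = -8 + (0/1)/3 = -8 + (0*1)/3 = -8 + (⅓)*0 = -8 + 0 = -8)
f(M, Z) = 6 + M + Z (f(M, Z) = (M + Z) + 6 = 6 + M + Z)
t = 8 (t = -1*(-8) = 8)
(f(B(3, -4), y) - 49)*t = ((6 + (¼)*(-4) + 0) - 49)*8 = ((6 - 1 + 0) - 49)*8 = (5 - 49)*8 = -44*8 = -352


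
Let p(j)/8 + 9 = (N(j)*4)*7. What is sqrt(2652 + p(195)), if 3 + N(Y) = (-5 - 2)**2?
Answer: 2*sqrt(3221) ≈ 113.51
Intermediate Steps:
N(Y) = 46 (N(Y) = -3 + (-5 - 2)**2 = -3 + (-7)**2 = -3 + 49 = 46)
p(j) = 10232 (p(j) = -72 + 8*((46*4)*7) = -72 + 8*(184*7) = -72 + 8*1288 = -72 + 10304 = 10232)
sqrt(2652 + p(195)) = sqrt(2652 + 10232) = sqrt(12884) = 2*sqrt(3221)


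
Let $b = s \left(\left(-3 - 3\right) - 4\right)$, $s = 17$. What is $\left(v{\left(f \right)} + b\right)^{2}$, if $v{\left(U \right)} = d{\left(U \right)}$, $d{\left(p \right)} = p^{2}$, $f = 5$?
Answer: $21025$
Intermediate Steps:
$b = -170$ ($b = 17 \left(\left(-3 - 3\right) - 4\right) = 17 \left(-6 - 4\right) = 17 \left(-10\right) = -170$)
$v{\left(U \right)} = U^{2}$
$\left(v{\left(f \right)} + b\right)^{2} = \left(5^{2} - 170\right)^{2} = \left(25 - 170\right)^{2} = \left(-145\right)^{2} = 21025$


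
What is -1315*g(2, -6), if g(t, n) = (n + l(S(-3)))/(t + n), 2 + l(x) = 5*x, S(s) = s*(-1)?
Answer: 9205/4 ≈ 2301.3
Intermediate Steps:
S(s) = -s
l(x) = -2 + 5*x
g(t, n) = (13 + n)/(n + t) (g(t, n) = (n + (-2 + 5*(-1*(-3))))/(t + n) = (n + (-2 + 5*3))/(n + t) = (n + (-2 + 15))/(n + t) = (n + 13)/(n + t) = (13 + n)/(n + t))
-1315*g(2, -6) = -1315*(13 - 6)/(-6 + 2) = -1315*7/(-4) = -(-1315)*7/4 = -1315*(-7/4) = 9205/4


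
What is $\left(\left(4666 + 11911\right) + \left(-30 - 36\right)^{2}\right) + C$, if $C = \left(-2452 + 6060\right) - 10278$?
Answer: $14263$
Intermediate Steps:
$C = -6670$ ($C = 3608 - 10278 = -6670$)
$\left(\left(4666 + 11911\right) + \left(-30 - 36\right)^{2}\right) + C = \left(\left(4666 + 11911\right) + \left(-30 - 36\right)^{2}\right) - 6670 = \left(16577 + \left(-66\right)^{2}\right) - 6670 = \left(16577 + 4356\right) - 6670 = 20933 - 6670 = 14263$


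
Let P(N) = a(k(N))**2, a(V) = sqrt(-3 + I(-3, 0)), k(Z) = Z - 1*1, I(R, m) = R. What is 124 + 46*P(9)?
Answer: -152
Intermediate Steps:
k(Z) = -1 + Z (k(Z) = Z - 1 = -1 + Z)
a(V) = I*sqrt(6) (a(V) = sqrt(-3 - 3) = sqrt(-6) = I*sqrt(6))
P(N) = -6 (P(N) = (I*sqrt(6))**2 = -6)
124 + 46*P(9) = 124 + 46*(-6) = 124 - 276 = -152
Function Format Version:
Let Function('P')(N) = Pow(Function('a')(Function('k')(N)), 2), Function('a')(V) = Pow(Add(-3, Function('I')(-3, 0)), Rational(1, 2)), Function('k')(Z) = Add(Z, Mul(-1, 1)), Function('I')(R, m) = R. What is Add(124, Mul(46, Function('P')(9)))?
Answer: -152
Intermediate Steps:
Function('k')(Z) = Add(-1, Z) (Function('k')(Z) = Add(Z, -1) = Add(-1, Z))
Function('a')(V) = Mul(I, Pow(6, Rational(1, 2))) (Function('a')(V) = Pow(Add(-3, -3), Rational(1, 2)) = Pow(-6, Rational(1, 2)) = Mul(I, Pow(6, Rational(1, 2))))
Function('P')(N) = -6 (Function('P')(N) = Pow(Mul(I, Pow(6, Rational(1, 2))), 2) = -6)
Add(124, Mul(46, Function('P')(9))) = Add(124, Mul(46, -6)) = Add(124, -276) = -152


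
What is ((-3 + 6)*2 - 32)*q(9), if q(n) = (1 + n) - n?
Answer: -26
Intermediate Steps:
q(n) = 1
((-3 + 6)*2 - 32)*q(9) = ((-3 + 6)*2 - 32)*1 = (3*2 - 32)*1 = (6 - 32)*1 = -26*1 = -26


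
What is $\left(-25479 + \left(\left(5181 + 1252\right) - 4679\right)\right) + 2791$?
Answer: $-20934$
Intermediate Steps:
$\left(-25479 + \left(\left(5181 + 1252\right) - 4679\right)\right) + 2791 = \left(-25479 + \left(6433 - 4679\right)\right) + 2791 = \left(-25479 + 1754\right) + 2791 = -23725 + 2791 = -20934$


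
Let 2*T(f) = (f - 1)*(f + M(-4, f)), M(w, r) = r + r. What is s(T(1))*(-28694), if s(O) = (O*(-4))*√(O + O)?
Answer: 0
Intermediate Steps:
M(w, r) = 2*r
T(f) = 3*f*(-1 + f)/2 (T(f) = ((f - 1)*(f + 2*f))/2 = ((-1 + f)*(3*f))/2 = (3*f*(-1 + f))/2 = 3*f*(-1 + f)/2)
s(O) = -4*√2*O^(3/2) (s(O) = (-4*O)*√(2*O) = (-4*O)*(√2*√O) = -4*√2*O^(3/2))
s(T(1))*(-28694) = -4*√2*((3/2)*1*(-1 + 1))^(3/2)*(-28694) = -4*√2*((3/2)*1*0)^(3/2)*(-28694) = -4*√2*0^(3/2)*(-28694) = -4*√2*0*(-28694) = 0*(-28694) = 0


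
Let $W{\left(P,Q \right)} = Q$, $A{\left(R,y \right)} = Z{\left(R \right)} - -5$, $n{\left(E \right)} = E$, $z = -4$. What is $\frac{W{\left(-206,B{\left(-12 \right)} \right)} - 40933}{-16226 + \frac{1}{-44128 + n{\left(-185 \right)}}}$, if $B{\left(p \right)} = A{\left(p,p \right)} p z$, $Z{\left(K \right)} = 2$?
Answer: $\frac{1798974861}{719022739} \approx 2.502$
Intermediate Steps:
$A{\left(R,y \right)} = 7$ ($A{\left(R,y \right)} = 2 - -5 = 2 + 5 = 7$)
$B{\left(p \right)} = - 28 p$ ($B{\left(p \right)} = 7 p \left(-4\right) = - 28 p$)
$\frac{W{\left(-206,B{\left(-12 \right)} \right)} - 40933}{-16226 + \frac{1}{-44128 + n{\left(-185 \right)}}} = \frac{\left(-28\right) \left(-12\right) - 40933}{-16226 + \frac{1}{-44128 - 185}} = \frac{336 - 40933}{-16226 + \frac{1}{-44313}} = - \frac{40597}{-16226 - \frac{1}{44313}} = - \frac{40597}{- \frac{719022739}{44313}} = \left(-40597\right) \left(- \frac{44313}{719022739}\right) = \frac{1798974861}{719022739}$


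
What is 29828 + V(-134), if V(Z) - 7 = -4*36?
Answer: 29691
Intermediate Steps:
V(Z) = -137 (V(Z) = 7 - 4*36 = 7 - 144 = -137)
29828 + V(-134) = 29828 - 137 = 29691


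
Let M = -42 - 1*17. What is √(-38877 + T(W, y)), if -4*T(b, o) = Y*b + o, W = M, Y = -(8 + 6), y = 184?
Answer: I*√156518/2 ≈ 197.81*I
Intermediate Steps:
Y = -14 (Y = -1*14 = -14)
M = -59 (M = -42 - 17 = -59)
W = -59
T(b, o) = -o/4 + 7*b/2 (T(b, o) = -(-14*b + o)/4 = -(o - 14*b)/4 = -o/4 + 7*b/2)
√(-38877 + T(W, y)) = √(-38877 + (-¼*184 + (7/2)*(-59))) = √(-38877 + (-46 - 413/2)) = √(-38877 - 505/2) = √(-78259/2) = I*√156518/2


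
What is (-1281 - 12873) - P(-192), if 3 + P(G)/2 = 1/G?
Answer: -1358207/96 ≈ -14148.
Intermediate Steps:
P(G) = -6 + 2/G
(-1281 - 12873) - P(-192) = (-1281 - 12873) - (-6 + 2/(-192)) = -14154 - (-6 + 2*(-1/192)) = -14154 - (-6 - 1/96) = -14154 - 1*(-577/96) = -14154 + 577/96 = -1358207/96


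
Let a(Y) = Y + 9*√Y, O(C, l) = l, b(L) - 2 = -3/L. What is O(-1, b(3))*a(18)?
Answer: 18 + 27*√2 ≈ 56.184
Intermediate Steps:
b(L) = 2 - 3/L
O(-1, b(3))*a(18) = (2 - 3/3)*(18 + 9*√18) = (2 - 3*⅓)*(18 + 9*(3*√2)) = (2 - 1)*(18 + 27*√2) = 1*(18 + 27*√2) = 18 + 27*√2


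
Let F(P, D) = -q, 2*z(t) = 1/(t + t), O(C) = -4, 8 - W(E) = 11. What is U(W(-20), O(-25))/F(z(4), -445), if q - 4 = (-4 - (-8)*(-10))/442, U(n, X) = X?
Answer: 442/421 ≈ 1.0499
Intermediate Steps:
W(E) = -3 (W(E) = 8 - 1*11 = 8 - 11 = -3)
q = 842/221 (q = 4 + (-4 - (-8)*(-10))/442 = 4 + (-4 - 8*10)*(1/442) = 4 + (-4 - 80)*(1/442) = 4 - 84*1/442 = 4 - 42/221 = 842/221 ≈ 3.8100)
z(t) = 1/(4*t) (z(t) = 1/(2*(t + t)) = 1/(2*((2*t))) = (1/(2*t))/2 = 1/(4*t))
F(P, D) = -842/221 (F(P, D) = -1*842/221 = -842/221)
U(W(-20), O(-25))/F(z(4), -445) = -4/(-842/221) = -4*(-221/842) = 442/421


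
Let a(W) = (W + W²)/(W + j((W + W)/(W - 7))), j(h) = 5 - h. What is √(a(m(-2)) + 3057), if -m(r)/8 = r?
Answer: √75736329/157 ≈ 55.431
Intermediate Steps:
m(r) = -8*r
a(W) = (W + W²)/(5 + W - 2*W/(-7 + W)) (a(W) = (W + W²)/(W + (5 - (W + W)/(W - 7))) = (W + W²)/(W + (5 - 2*W/(-7 + W))) = (W + W²)/(5 + W - 2*W/(-7 + W)))
√(a(m(-2)) + 3057) = √((-8*(-2))*(1 - 8*(-2))*(-7 - 8*(-2))/(-(-16)*(-2) + (-7 - 8*(-2))*(5 - 8*(-2))) + 3057) = √(16*(1 + 16)*(-7 + 16)/(-2*16 + (-7 + 16)*(5 + 16)) + 3057) = √(16*17*9/(-32 + 9*21) + 3057) = √(16*17*9/(-32 + 189) + 3057) = √(16*17*9/157 + 3057) = √(16*(1/157)*17*9 + 3057) = √(2448/157 + 3057) = √(482397/157) = √75736329/157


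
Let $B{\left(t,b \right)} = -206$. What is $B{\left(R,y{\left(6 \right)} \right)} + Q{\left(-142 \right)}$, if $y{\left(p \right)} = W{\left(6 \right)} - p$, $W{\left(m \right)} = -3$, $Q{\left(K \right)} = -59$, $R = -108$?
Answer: $-265$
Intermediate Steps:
$y{\left(p \right)} = -3 - p$
$B{\left(R,y{\left(6 \right)} \right)} + Q{\left(-142 \right)} = -206 - 59 = -265$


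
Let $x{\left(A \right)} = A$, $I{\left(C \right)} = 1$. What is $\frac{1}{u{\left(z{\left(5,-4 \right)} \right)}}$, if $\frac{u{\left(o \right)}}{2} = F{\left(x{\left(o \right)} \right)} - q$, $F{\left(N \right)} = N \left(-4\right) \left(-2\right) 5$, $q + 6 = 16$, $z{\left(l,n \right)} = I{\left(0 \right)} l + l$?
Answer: $\frac{1}{780} \approx 0.0012821$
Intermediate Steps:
$z{\left(l,n \right)} = 2 l$ ($z{\left(l,n \right)} = 1 l + l = l + l = 2 l$)
$q = 10$ ($q = -6 + 16 = 10$)
$F{\left(N \right)} = 40 N$ ($F{\left(N \right)} = - 4 N \left(-2\right) 5 = 8 N 5 = 40 N$)
$u{\left(o \right)} = -20 + 80 o$ ($u{\left(o \right)} = 2 \left(40 o - 10\right) = 2 \left(-10 + 40 o\right) = -20 + 80 o$)
$\frac{1}{u{\left(z{\left(5,-4 \right)} \right)}} = \frac{1}{-20 + 80 \cdot 2 \cdot 5} = \frac{1}{-20 + 80 \cdot 10} = \frac{1}{-20 + 800} = \frac{1}{780}$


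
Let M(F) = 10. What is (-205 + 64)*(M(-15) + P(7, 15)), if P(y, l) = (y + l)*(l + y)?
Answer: -69654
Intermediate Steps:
P(y, l) = (l + y)² (P(y, l) = (l + y)*(l + y) = (l + y)²)
(-205 + 64)*(M(-15) + P(7, 15)) = (-205 + 64)*(10 + (15 + 7)²) = -141*(10 + 22²) = -141*(10 + 484) = -141*494 = -69654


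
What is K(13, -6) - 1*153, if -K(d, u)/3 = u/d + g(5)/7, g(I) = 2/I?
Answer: -69063/455 ≈ -151.79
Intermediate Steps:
K(d, u) = -6/35 - 3*u/d (K(d, u) = -3*(u/d + (2/5)/7) = -3*(u/d + (2*(⅕))*(⅐)) = -3*(u/d + (⅖)*(⅐)) = -3*(u/d + 2/35) = -3*(2/35 + u/d) = -6/35 - 3*u/d)
K(13, -6) - 1*153 = (-6/35 - 3*(-6)/13) - 1*153 = (-6/35 - 3*(-6)*1/13) - 153 = (-6/35 + 18/13) - 153 = 552/455 - 153 = -69063/455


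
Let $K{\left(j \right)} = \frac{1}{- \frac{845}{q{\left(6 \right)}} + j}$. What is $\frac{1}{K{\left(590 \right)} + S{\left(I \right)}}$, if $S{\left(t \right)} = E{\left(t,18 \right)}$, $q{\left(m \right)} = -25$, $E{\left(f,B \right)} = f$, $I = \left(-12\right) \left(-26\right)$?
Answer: $\frac{3119}{973133} \approx 0.0032051$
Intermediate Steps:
$I = 312$
$S{\left(t \right)} = t$
$K{\left(j \right)} = \frac{1}{\frac{169}{5} + j}$ ($K{\left(j \right)} = \frac{1}{- \frac{845}{-25} + j} = \frac{1}{\left(-845\right) \left(- \frac{1}{25}\right) + j} = \frac{1}{\frac{169}{5} + j}$)
$\frac{1}{K{\left(590 \right)} + S{\left(I \right)}} = \frac{1}{\frac{5}{169 + 5 \cdot 590} + 312} = \frac{1}{\frac{5}{169 + 2950} + 312} = \frac{1}{\frac{5}{3119} + 312} = \frac{1}{\frac{973133}{3119}} = \frac{3119}{973133}$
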